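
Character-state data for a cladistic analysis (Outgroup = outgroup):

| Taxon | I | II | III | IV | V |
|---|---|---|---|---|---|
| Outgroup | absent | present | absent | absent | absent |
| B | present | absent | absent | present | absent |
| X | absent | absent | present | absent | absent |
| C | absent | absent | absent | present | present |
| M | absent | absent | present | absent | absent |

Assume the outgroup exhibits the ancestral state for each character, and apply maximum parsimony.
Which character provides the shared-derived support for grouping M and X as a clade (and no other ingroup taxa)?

III

Character polarity is set by the outgroup: the derived state is whichever differs from the outgroup's state, so for II the derived state is 'absent', and for the remaining characters it is 'present'.
I (derived state 'present') is unique to B (autapomorphy; uninformative for grouping).
II (derived state 'absent') is shared by all ingroup taxa — unites the whole ingroup.
III (derived state 'present') is shared by M and X — a synapomorphy uniting that clade.
IV: derived state 'present' in B and C only — synapomorphy for {B, C}.
V: derived state 'present' in C only — an autapomorphy, so it tells us nothing about relationships among taxa.
Most parsimonious ingroup topology: ((B,C),(X,M)).
The clade {M, X} is supported by III: its derived state 'present' occurs in exactly those taxa and in no other taxon (including the outgroup).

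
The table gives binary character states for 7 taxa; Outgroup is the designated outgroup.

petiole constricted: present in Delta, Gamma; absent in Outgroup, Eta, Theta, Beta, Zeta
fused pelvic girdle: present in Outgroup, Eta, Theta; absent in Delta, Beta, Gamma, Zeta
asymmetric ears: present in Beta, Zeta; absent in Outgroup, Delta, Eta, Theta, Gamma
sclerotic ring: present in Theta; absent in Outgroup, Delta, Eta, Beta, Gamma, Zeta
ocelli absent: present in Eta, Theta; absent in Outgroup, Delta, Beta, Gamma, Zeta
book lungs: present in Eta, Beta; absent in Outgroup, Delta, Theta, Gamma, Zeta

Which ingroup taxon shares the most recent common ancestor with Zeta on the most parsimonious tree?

Beta

Character polarity is set by the outgroup: the derived state is whichever differs from the outgroup's state, so for fused pelvic girdle the derived state is 'absent', and for the remaining characters it is 'present'.
petiole constricted (derived state 'present') is shared by Delta and Gamma — a synapomorphy uniting that clade.
Only Beta, Delta, Gamma, and Zeta show the derived state 'absent' for fused pelvic girdle, supporting them as a clade.
asymmetric ears (derived state 'present') is shared by Beta and Zeta — a synapomorphy uniting that clade.
sclerotic ring: derived state 'present' in Theta only — an autapomorphy, so it tells us nothing about relationships among taxa.
ocelli absent: derived state 'present' in Eta and Theta only — synapomorphy for {Eta, Theta}.
book lungs (state 'present') occurs in Beta and Eta but conflicts with the nesting implied by the other characters — most parsimoniously interpreted as homoplasy.
Most parsimonious ingroup topology: (((Delta,Gamma),(Beta,Zeta)),(Eta,Theta)).
Zeta and Beta form a cherry on this tree, so they are sister taxa.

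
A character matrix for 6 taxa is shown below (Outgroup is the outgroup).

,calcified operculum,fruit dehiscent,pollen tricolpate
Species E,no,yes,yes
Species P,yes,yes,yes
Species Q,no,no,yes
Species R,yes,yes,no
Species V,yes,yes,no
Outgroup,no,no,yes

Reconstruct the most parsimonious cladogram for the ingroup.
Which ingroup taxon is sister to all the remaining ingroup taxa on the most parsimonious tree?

Character polarity is set by the outgroup: the derived state is whichever differs from the outgroup's state, so for pollen tricolpate the derived state is 'no', and for the remaining characters it is 'yes'.
calcified operculum: derived state 'yes' in Species P, Species R, and Species V only — synapomorphy for {Species P, Species R, Species V}.
Only Species E, Species P, Species R, and Species V show the derived state 'yes' for fruit dehiscent, supporting them as a clade.
pollen tricolpate: derived state 'no' in Species R and Species V only — synapomorphy for {Species R, Species V}.
Most parsimonious ingroup topology: ((Species E,((Species V,Species R),Species P)),Species Q).
Species Q is sister to the clade containing all other ingroup taxa, so it is the earliest-diverging (most basal) ingroup lineage.

Species Q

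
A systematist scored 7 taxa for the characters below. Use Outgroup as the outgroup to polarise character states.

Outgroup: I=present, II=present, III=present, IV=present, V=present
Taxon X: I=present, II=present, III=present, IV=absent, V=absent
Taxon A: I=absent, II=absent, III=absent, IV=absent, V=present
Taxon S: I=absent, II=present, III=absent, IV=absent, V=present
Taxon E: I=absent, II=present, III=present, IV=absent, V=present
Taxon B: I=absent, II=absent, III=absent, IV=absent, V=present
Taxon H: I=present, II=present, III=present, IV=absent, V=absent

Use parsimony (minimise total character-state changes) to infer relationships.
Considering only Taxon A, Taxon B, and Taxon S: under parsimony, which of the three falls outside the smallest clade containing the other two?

Taxon S

The outgroup has state 'present' for every character, so 'absent' is the derived state throughout.
I (derived state 'absent') is shared by Taxon A, Taxon B, Taxon E, and Taxon S — a synapomorphy uniting that clade.
Only Taxon A and Taxon B show the derived state 'absent' for II, supporting them as a clade.
III (derived state 'absent') is shared by Taxon A, Taxon B, and Taxon S — a synapomorphy uniting that clade.
IV (derived state 'absent') is shared by all ingroup taxa — unites the whole ingroup.
Only Taxon H and Taxon X show the derived state 'absent' for V, supporting them as a clade.
Most parsimonious ingroup topology: ((Taxon X,Taxon H),(((Taxon A,Taxon B),Taxon S),Taxon E)).
Taxon A and Taxon B share a more recent common ancestor with each other than either does with Taxon S, so Taxon S is the least closely related of the three.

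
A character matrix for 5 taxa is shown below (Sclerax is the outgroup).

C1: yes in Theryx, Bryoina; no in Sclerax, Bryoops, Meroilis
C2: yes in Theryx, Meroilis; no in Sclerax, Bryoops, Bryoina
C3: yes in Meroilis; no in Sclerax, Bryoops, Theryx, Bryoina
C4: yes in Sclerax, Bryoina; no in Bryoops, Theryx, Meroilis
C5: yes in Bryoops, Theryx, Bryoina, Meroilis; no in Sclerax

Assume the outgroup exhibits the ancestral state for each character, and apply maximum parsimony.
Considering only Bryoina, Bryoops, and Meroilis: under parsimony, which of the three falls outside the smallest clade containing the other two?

Character polarity is set by the outgroup: the derived state is whichever differs from the outgroup's state, so for C4 the derived state is 'no', and for the remaining characters it is 'yes'.
C1 (state 'yes') occurs in Bryoina and Theryx but conflicts with the nesting implied by the other characters — most parsimoniously interpreted as homoplasy.
Only Meroilis and Theryx show the derived state 'yes' for C2, supporting them as a clade.
C3 (derived state 'yes') is unique to Meroilis (autapomorphy; uninformative for grouping).
C4: derived state 'no' in Bryoops, Meroilis, and Theryx only — synapomorphy for {Bryoops, Meroilis, Theryx}.
C5 (derived state 'yes') is shared by all ingroup taxa — unites the whole ingroup.
Most parsimonious ingroup topology: ((Bryoops,(Theryx,Meroilis)),Bryoina).
Bryoops and Meroilis share a more recent common ancestor with each other than either does with Bryoina, so Bryoina is the least closely related of the three.

Bryoina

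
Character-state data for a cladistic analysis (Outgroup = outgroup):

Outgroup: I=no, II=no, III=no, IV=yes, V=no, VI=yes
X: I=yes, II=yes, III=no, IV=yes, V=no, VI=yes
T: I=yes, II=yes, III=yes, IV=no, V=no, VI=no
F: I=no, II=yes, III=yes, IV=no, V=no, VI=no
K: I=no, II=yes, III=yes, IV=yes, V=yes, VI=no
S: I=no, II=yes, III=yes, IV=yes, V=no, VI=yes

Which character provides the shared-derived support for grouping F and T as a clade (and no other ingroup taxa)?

Character polarity is set by the outgroup: the derived state is whichever differs from the outgroup's state, so for IV, VI the derived state is 'no', and for the remaining characters it is 'yes'.
I (state 'yes') occurs in T and X but conflicts with the nesting implied by the other characters — most parsimoniously interpreted as homoplasy.
All ingroup taxa share the derived state 'yes' for II; it defines the ingroup but does not resolve relationships within it.
Only F, K, S, and T show the derived state 'yes' for III, supporting them as a clade.
IV (derived state 'no') is shared by F and T — a synapomorphy uniting that clade.
V: derived state 'yes' in K only — an autapomorphy, so it tells us nothing about relationships among taxa.
VI: derived state 'no' in F, K, and T only — synapomorphy for {F, K, T}.
Most parsimonious ingroup topology: ((((T,F),K),S),X).
The clade {F, T} is supported by IV: its derived state 'no' occurs in exactly those taxa and in no other taxon (including the outgroup).

IV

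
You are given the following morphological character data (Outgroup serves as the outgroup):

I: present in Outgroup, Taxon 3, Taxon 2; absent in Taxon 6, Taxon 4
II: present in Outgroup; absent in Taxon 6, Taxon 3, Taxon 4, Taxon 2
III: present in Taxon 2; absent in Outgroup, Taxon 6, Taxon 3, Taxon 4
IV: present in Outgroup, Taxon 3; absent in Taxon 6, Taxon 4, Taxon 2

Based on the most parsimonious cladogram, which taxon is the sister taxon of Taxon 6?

Taxon 4

Character polarity is set by the outgroup: the derived state is whichever differs from the outgroup's state, so for I, II, IV the derived state is 'absent', and for the remaining characters it is 'present'.
I: derived state 'absent' in Taxon 4 and Taxon 6 only — synapomorphy for {Taxon 4, Taxon 6}.
II (derived state 'absent') is shared by all ingroup taxa — unites the whole ingroup.
III (derived state 'present') is unique to Taxon 2 (autapomorphy; uninformative for grouping).
Only Taxon 2, Taxon 4, and Taxon 6 show the derived state 'absent' for IV, supporting them as a clade.
Most parsimonious ingroup topology: (((Taxon 6,Taxon 4),Taxon 2),Taxon 3).
Taxon 6 and Taxon 4 form a cherry on this tree, so they are sister taxa.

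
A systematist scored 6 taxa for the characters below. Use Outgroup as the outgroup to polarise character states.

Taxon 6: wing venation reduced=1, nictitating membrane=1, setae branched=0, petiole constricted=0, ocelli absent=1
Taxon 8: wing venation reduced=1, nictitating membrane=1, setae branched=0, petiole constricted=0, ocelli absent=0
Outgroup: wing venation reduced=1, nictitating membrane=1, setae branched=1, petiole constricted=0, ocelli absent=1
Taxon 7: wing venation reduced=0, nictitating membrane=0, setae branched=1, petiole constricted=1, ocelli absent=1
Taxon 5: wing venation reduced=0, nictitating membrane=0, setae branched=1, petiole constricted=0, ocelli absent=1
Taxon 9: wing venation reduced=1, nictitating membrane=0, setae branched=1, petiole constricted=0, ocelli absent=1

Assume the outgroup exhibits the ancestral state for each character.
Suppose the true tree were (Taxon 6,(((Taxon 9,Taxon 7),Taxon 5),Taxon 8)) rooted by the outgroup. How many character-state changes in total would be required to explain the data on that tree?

7

Map each character onto (Taxon 6,(((Taxon 9,Taxon 7),Taxon 5),Taxon 8)) (rooted by Outgroup) and count the minimum state changes it requires (Fitch parsimony):
wing venation reduced: 2; nictitating membrane: 1; setae branched: 2; petiole constricted: 1; ocelli absent: 1.
Total tree length = 7.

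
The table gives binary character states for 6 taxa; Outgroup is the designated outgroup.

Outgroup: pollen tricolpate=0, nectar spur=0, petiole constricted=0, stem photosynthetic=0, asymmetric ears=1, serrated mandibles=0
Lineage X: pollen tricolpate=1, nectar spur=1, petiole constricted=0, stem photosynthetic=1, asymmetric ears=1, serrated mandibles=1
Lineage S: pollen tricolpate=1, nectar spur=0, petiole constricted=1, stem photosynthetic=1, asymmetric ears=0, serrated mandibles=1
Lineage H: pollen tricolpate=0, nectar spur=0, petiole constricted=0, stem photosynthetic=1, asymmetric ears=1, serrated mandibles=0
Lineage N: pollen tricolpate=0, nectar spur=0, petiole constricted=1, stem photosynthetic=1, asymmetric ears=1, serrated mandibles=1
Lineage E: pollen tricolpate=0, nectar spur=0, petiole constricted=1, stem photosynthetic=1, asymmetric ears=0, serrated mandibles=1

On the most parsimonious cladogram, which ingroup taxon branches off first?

Character polarity is set by the outgroup: the derived state is whichever differs from the outgroup's state, so for asymmetric ears the derived state is '0', and for the remaining characters it is '1'.
pollen tricolpate groups Lineage S and Lineage X, which is incompatible with the clades supported by the remaining characters; treating it as convergent (homoplasy) costs fewer steps than any alternative tree.
nectar spur: derived state '1' in Lineage X only — an autapomorphy, so it tells us nothing about relationships among taxa.
petiole constricted: derived state '1' in Lineage E, Lineage N, and Lineage S only — synapomorphy for {Lineage E, Lineage N, Lineage S}.
stem photosynthetic (derived state '1') is shared by all ingroup taxa — unites the whole ingroup.
asymmetric ears: derived state '0' in Lineage E and Lineage S only — synapomorphy for {Lineage E, Lineage S}.
Only Lineage E, Lineage N, Lineage S, and Lineage X show the derived state '1' for serrated mandibles, supporting them as a clade.
Most parsimonious ingroup topology: ((Lineage X,((Lineage S,Lineage E),Lineage N)),Lineage H).
Lineage H is sister to the clade containing all other ingroup taxa, so it is the earliest-diverging (most basal) ingroup lineage.

Lineage H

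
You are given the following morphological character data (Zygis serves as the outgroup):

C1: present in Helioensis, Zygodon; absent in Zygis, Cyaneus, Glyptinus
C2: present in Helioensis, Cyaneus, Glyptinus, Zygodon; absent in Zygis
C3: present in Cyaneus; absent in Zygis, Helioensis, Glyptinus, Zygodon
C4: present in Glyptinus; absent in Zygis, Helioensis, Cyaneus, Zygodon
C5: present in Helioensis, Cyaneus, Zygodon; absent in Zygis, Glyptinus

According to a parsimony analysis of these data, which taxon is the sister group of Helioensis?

The outgroup has state 'absent' for every character, so 'present' is the derived state throughout.
C1 (derived state 'present') is shared by Helioensis and Zygodon — a synapomorphy uniting that clade.
All ingroup taxa share the derived state 'present' for C2; it defines the ingroup but does not resolve relationships within it.
C3: derived state 'present' in Cyaneus only — an autapomorphy, so it tells us nothing about relationships among taxa.
C4: derived state 'present' in Glyptinus only — an autapomorphy, so it tells us nothing about relationships among taxa.
C5 (derived state 'present') is shared by Cyaneus, Helioensis, and Zygodon — a synapomorphy uniting that clade.
Most parsimonious ingroup topology: (((Helioensis,Zygodon),Cyaneus),Glyptinus).
Helioensis and Zygodon form a cherry on this tree, so they are sister taxa.

Zygodon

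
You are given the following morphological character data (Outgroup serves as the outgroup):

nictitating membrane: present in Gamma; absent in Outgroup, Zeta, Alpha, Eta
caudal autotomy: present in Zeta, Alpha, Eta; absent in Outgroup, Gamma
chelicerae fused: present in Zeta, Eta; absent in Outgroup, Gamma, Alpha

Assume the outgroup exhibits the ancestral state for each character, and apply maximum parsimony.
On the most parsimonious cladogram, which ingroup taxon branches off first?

The outgroup has state 'absent' for every character, so 'present' is the derived state throughout.
nictitating membrane: derived state 'present' in Gamma only — an autapomorphy, so it tells us nothing about relationships among taxa.
caudal autotomy (derived state 'present') is shared by Alpha, Eta, and Zeta — a synapomorphy uniting that clade.
chelicerae fused: derived state 'present' in Eta and Zeta only — synapomorphy for {Eta, Zeta}.
Most parsimonious ingroup topology: (((Zeta,Eta),Alpha),Gamma).
Gamma is sister to the clade containing all other ingroup taxa, so it is the earliest-diverging (most basal) ingroup lineage.

Gamma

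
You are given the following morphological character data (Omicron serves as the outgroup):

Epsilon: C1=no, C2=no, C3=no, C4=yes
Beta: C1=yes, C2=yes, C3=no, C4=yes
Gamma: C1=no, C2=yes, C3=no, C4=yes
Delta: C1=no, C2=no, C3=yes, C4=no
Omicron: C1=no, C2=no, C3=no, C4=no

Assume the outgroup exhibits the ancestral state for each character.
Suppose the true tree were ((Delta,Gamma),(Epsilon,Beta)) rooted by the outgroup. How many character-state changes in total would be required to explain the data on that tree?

Map each character onto ((Delta,Gamma),(Epsilon,Beta)) (rooted by Omicron) and count the minimum state changes it requires (Fitch parsimony):
C1: 1; C2: 2; C3: 1; C4: 2.
Total tree length = 6.

6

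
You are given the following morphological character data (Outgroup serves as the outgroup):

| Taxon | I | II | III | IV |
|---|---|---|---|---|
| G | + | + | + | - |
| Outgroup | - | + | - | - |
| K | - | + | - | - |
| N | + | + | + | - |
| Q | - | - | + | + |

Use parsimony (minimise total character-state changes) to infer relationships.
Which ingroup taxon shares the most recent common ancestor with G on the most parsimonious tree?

Character polarity is set by the outgroup: the derived state is whichever differs from the outgroup's state, so for II the derived state is '-', and for the remaining characters it is '+'.
Only G and N show the derived state '+' for I, supporting them as a clade.
II: derived state '-' in Q only — an autapomorphy, so it tells us nothing about relationships among taxa.
Only G, N, and Q show the derived state '+' for III, supporting them as a clade.
IV (derived state '+') is unique to Q (autapomorphy; uninformative for grouping).
Most parsimonious ingroup topology: (((G,N),Q),K).
G and N form a cherry on this tree, so they are sister taxa.

N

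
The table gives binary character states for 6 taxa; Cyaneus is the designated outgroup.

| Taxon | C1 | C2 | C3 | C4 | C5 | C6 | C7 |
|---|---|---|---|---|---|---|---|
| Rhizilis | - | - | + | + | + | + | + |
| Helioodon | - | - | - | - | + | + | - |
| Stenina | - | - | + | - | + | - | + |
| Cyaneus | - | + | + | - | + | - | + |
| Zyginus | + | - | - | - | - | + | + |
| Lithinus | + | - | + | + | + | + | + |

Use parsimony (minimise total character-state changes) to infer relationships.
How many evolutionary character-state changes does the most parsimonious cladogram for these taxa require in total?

8

Character polarity is set by the outgroup: the derived state is whichever differs from the outgroup's state, so for C2, C3, C5, C7 the derived state is '-', and for the remaining characters it is '+'.
C1 (state '+') occurs in Lithinus and Zyginus but conflicts with the nesting implied by the other characters — most parsimoniously interpreted as homoplasy.
C2 (derived state '-') is shared by all ingroup taxa — unites the whole ingroup.
Only Helioodon and Zyginus show the derived state '-' for C3, supporting them as a clade.
C4: derived state '+' in Lithinus and Rhizilis only — synapomorphy for {Lithinus, Rhizilis}.
C5: derived state '-' in Zyginus only — an autapomorphy, so it tells us nothing about relationships among taxa.
C6 (derived state '+') is shared by Helioodon, Lithinus, Rhizilis, and Zyginus — a synapomorphy uniting that clade.
C7 (derived state '-') is unique to Helioodon (autapomorphy; uninformative for grouping).
Most parsimonious ingroup topology: (Stenina,((Zyginus,Helioodon),(Rhizilis,Lithinus))).
Changes per character on this tree: C1: 2; C2: 1; C3: 1; C4: 1; C5: 1; C6: 1; C7: 1.
Total = 8.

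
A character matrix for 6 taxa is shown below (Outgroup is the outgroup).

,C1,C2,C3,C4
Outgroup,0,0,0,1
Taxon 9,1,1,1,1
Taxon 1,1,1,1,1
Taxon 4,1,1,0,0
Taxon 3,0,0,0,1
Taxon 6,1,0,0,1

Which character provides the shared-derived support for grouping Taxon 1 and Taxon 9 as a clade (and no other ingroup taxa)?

C3

Character polarity is set by the outgroup: the derived state is whichever differs from the outgroup's state, so for C4 the derived state is '0', and for the remaining characters it is '1'.
Only Taxon 1, Taxon 4, Taxon 6, and Taxon 9 show the derived state '1' for C1, supporting them as a clade.
Only Taxon 1, Taxon 4, and Taxon 9 show the derived state '1' for C2, supporting them as a clade.
C3: derived state '1' in Taxon 1 and Taxon 9 only — synapomorphy for {Taxon 1, Taxon 9}.
C4: derived state '0' in Taxon 4 only — an autapomorphy, so it tells us nothing about relationships among taxa.
Most parsimonious ingroup topology: ((((Taxon 9,Taxon 1),Taxon 4),Taxon 6),Taxon 3).
The clade {Taxon 1, Taxon 9} is supported by C3: its derived state '1' occurs in exactly those taxa and in no other taxon (including the outgroup).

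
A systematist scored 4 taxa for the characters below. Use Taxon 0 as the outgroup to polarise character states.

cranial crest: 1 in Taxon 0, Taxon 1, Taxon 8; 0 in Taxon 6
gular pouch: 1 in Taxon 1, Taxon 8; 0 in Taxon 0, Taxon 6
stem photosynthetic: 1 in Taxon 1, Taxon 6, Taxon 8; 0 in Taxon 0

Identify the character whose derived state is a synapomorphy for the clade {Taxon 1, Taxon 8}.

Character polarity is set by the outgroup: the derived state is whichever differs from the outgroup's state, so for cranial crest the derived state is '0', and for the remaining characters it is '1'.
cranial crest (derived state '0') is unique to Taxon 6 (autapomorphy; uninformative for grouping).
gular pouch: derived state '1' in Taxon 1 and Taxon 8 only — synapomorphy for {Taxon 1, Taxon 8}.
stem photosynthetic (derived state '1') is shared by all ingroup taxa — unites the whole ingroup.
Most parsimonious ingroup topology: ((Taxon 1,Taxon 8),Taxon 6).
The clade {Taxon 1, Taxon 8} is supported by gular pouch: its derived state '1' occurs in exactly those taxa and in no other taxon (including the outgroup).

gular pouch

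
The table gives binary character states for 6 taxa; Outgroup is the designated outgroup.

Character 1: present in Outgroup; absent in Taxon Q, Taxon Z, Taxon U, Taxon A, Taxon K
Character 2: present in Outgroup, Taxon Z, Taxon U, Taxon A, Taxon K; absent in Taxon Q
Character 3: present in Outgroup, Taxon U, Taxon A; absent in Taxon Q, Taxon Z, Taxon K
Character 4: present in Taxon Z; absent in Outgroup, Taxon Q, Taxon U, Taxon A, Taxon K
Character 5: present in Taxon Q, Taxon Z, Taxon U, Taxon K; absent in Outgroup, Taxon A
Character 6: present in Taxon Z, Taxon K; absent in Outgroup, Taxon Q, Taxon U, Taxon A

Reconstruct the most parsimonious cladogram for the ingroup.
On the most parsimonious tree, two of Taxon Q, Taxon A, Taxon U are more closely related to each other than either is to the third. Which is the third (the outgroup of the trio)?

Taxon A

Character polarity is set by the outgroup: the derived state is whichever differs from the outgroup's state, so for Character 1, Character 2, Character 3 the derived state is 'absent', and for the remaining characters it is 'present'.
All ingroup taxa share the derived state 'absent' for Character 1; it defines the ingroup but does not resolve relationships within it.
Character 2 (derived state 'absent') is unique to Taxon Q (autapomorphy; uninformative for grouping).
Character 3 (derived state 'absent') is shared by Taxon K, Taxon Q, and Taxon Z — a synapomorphy uniting that clade.
Character 4 (derived state 'present') is unique to Taxon Z (autapomorphy; uninformative for grouping).
Character 5 (derived state 'present') is shared by Taxon K, Taxon Q, Taxon U, and Taxon Z — a synapomorphy uniting that clade.
Only Taxon K and Taxon Z show the derived state 'present' for Character 6, supporting them as a clade.
Most parsimonious ingroup topology: (((Taxon Q,(Taxon Z,Taxon K)),Taxon U),Taxon A).
Taxon Q and Taxon U share a more recent common ancestor with each other than either does with Taxon A, so Taxon A is the least closely related of the three.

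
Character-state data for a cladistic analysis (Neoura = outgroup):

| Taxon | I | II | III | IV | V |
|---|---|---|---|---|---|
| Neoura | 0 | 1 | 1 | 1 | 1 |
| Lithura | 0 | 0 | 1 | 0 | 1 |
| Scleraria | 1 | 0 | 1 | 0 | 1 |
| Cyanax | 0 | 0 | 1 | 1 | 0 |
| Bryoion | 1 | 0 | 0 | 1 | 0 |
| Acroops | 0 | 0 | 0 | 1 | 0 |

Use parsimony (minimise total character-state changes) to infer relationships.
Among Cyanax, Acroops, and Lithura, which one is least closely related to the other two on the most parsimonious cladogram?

Lithura

Character polarity is set by the outgroup: the derived state is whichever differs from the outgroup's state, so for II, III, IV, V the derived state is '0', and for the remaining characters it is '1'.
I groups Bryoion and Scleraria, which is incompatible with the clades supported by the remaining characters; treating it as convergent (homoplasy) costs fewer steps than any alternative tree.
All ingroup taxa share the derived state '0' for II; it defines the ingroup but does not resolve relationships within it.
III (derived state '0') is shared by Acroops and Bryoion — a synapomorphy uniting that clade.
IV (derived state '0') is shared by Lithura and Scleraria — a synapomorphy uniting that clade.
Only Acroops, Bryoion, and Cyanax show the derived state '0' for V, supporting them as a clade.
Most parsimonious ingroup topology: ((Lithura,Scleraria),(Cyanax,(Bryoion,Acroops))).
Acroops and Cyanax share a more recent common ancestor with each other than either does with Lithura, so Lithura is the least closely related of the three.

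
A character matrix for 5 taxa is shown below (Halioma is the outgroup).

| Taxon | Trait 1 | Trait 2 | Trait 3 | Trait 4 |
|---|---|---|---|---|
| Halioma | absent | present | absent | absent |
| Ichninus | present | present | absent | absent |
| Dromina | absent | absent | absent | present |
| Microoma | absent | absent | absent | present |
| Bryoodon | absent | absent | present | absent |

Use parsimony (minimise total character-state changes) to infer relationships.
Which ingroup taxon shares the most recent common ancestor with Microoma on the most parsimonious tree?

Dromina

Character polarity is set by the outgroup: the derived state is whichever differs from the outgroup's state, so for Trait 2 the derived state is 'absent', and for the remaining characters it is 'present'.
Trait 1 (derived state 'present') is unique to Ichninus (autapomorphy; uninformative for grouping).
Trait 2: derived state 'absent' in Bryoodon, Dromina, and Microoma only — synapomorphy for {Bryoodon, Dromina, Microoma}.
Trait 3: derived state 'present' in Bryoodon only — an autapomorphy, so it tells us nothing about relationships among taxa.
Only Dromina and Microoma show the derived state 'present' for Trait 4, supporting them as a clade.
Most parsimonious ingroup topology: (Ichninus,((Dromina,Microoma),Bryoodon)).
Microoma and Dromina form a cherry on this tree, so they are sister taxa.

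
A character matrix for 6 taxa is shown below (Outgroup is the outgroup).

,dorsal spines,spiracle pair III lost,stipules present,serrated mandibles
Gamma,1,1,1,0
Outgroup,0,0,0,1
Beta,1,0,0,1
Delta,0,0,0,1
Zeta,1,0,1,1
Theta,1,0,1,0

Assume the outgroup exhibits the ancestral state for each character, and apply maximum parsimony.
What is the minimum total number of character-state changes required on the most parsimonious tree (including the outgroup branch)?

Character polarity is set by the outgroup: the derived state is whichever differs from the outgroup's state, so for serrated mandibles the derived state is '0', and for the remaining characters it is '1'.
dorsal spines (derived state '1') is shared by Beta, Gamma, Theta, and Zeta — a synapomorphy uniting that clade.
spiracle pair III lost: derived state '1' in Gamma only — an autapomorphy, so it tells us nothing about relationships among taxa.
Only Gamma, Theta, and Zeta show the derived state '1' for stipules present, supporting them as a clade.
serrated mandibles (derived state '0') is shared by Gamma and Theta — a synapomorphy uniting that clade.
Most parsimonious ingroup topology: ((((Gamma,Theta),Zeta),Beta),Delta).
Changes per character on this tree: dorsal spines: 1; spiracle pair III lost: 1; stipules present: 1; serrated mandibles: 1.
Total = 4.

4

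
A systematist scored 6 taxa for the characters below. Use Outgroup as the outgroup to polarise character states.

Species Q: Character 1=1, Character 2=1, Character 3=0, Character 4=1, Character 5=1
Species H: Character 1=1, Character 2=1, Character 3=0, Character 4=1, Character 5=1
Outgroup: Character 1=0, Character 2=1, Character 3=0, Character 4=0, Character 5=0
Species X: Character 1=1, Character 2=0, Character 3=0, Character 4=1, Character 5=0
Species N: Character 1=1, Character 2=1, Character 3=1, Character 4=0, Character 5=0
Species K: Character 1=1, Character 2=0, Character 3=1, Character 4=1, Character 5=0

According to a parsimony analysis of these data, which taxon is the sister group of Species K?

Species X

Character polarity is set by the outgroup: the derived state is whichever differs from the outgroup's state, so for Character 2 the derived state is '0', and for the remaining characters it is '1'.
Character 1 (derived state '1') is shared by all ingroup taxa — unites the whole ingroup.
Only Species K and Species X show the derived state '0' for Character 2, supporting them as a clade.
Character 3 groups Species K and Species N, which is incompatible with the clades supported by the remaining characters; treating it as convergent (homoplasy) costs fewer steps than any alternative tree.
Only Species H, Species K, Species Q, and Species X show the derived state '1' for Character 4, supporting them as a clade.
Only Species H and Species Q show the derived state '1' for Character 5, supporting them as a clade.
Most parsimonious ingroup topology: (((Species K,Species X),(Species Q,Species H)),Species N).
Species K and Species X form a cherry on this tree, so they are sister taxa.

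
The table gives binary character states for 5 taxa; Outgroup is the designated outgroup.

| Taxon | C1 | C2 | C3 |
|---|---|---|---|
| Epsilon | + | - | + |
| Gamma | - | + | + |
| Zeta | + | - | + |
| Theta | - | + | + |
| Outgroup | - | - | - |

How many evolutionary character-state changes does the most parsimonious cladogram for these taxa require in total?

3

The outgroup has state '-' for every character, so '+' is the derived state throughout.
C1: derived state '+' in Epsilon and Zeta only — synapomorphy for {Epsilon, Zeta}.
C2: derived state '+' in Gamma and Theta only — synapomorphy for {Gamma, Theta}.
All ingroup taxa share the derived state '+' for C3; it defines the ingroup but does not resolve relationships within it.
Most parsimonious ingroup topology: ((Gamma,Theta),(Epsilon,Zeta)).
Changes per character on this tree: C1: 1; C2: 1; C3: 1.
Total = 3.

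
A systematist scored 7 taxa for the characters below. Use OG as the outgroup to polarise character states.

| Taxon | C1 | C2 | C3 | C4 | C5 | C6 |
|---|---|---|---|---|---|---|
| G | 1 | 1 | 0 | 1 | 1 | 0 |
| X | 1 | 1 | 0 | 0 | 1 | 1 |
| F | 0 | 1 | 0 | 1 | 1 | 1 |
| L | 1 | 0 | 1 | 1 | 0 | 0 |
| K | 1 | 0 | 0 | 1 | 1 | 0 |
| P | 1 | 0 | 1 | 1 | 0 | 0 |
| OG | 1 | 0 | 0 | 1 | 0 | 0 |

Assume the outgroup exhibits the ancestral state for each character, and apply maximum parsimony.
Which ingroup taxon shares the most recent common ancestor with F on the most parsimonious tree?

Character polarity is set by the outgroup: the derived state is whichever differs from the outgroup's state, so for C1, C4 the derived state is '0', and for the remaining characters it is '1'.
C1 (derived state '0') is unique to F (autapomorphy; uninformative for grouping).
C2 (derived state '1') is shared by F, G, and X — a synapomorphy uniting that clade.
C3: derived state '1' in L and P only — synapomorphy for {L, P}.
C4 (derived state '0') is unique to X (autapomorphy; uninformative for grouping).
C5: derived state '1' in F, G, K, and X only — synapomorphy for {F, G, K, X}.
Only F and X show the derived state '1' for C6, supporting them as a clade.
Most parsimonious ingroup topology: ((L,P),((G,(F,X)),K)).
F and X form a cherry on this tree, so they are sister taxa.

X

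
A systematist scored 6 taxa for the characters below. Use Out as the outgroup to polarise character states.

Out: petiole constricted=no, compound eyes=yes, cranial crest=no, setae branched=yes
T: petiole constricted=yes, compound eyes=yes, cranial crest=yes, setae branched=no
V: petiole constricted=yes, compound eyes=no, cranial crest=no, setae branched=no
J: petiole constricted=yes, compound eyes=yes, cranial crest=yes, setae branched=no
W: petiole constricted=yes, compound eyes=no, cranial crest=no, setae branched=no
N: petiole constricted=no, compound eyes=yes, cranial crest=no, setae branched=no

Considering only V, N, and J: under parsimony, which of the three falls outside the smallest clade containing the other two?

Character polarity is set by the outgroup: the derived state is whichever differs from the outgroup's state, so for compound eyes, setae branched the derived state is 'no', and for the remaining characters it is 'yes'.
petiole constricted: derived state 'yes' in J, T, V, and W only — synapomorphy for {J, T, V, W}.
Only V and W show the derived state 'no' for compound eyes, supporting them as a clade.
cranial crest (derived state 'yes') is shared by J and T — a synapomorphy uniting that clade.
All ingroup taxa share the derived state 'no' for setae branched; it defines the ingroup but does not resolve relationships within it.
Most parsimonious ingroup topology: (((T,J),(V,W)),N).
V and J share a more recent common ancestor with each other than either does with N, so N is the least closely related of the three.

N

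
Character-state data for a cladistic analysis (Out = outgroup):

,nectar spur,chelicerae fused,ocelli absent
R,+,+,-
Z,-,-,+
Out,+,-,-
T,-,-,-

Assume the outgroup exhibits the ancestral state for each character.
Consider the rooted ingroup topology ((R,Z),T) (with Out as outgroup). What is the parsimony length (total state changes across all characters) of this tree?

Map each character onto ((R,Z),T) (rooted by Out) and count the minimum state changes it requires (Fitch parsimony):
nectar spur: 2; chelicerae fused: 1; ocelli absent: 1.
Total tree length = 4.

4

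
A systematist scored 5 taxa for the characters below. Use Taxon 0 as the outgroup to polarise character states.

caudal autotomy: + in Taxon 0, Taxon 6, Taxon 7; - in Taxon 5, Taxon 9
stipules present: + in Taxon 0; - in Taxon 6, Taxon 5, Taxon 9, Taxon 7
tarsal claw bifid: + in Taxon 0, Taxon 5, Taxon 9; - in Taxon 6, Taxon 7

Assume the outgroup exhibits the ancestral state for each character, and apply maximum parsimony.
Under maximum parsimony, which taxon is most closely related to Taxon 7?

The outgroup has state '+' for every character, so '-' is the derived state throughout.
caudal autotomy (derived state '-') is shared by Taxon 5 and Taxon 9 — a synapomorphy uniting that clade.
stipules present (derived state '-') is shared by all ingroup taxa — unites the whole ingroup.
tarsal claw bifid: derived state '-' in Taxon 6 and Taxon 7 only — synapomorphy for {Taxon 6, Taxon 7}.
Most parsimonious ingroup topology: ((Taxon 6,Taxon 7),(Taxon 5,Taxon 9)).
Taxon 7 and Taxon 6 form a cherry on this tree, so they are sister taxa.

Taxon 6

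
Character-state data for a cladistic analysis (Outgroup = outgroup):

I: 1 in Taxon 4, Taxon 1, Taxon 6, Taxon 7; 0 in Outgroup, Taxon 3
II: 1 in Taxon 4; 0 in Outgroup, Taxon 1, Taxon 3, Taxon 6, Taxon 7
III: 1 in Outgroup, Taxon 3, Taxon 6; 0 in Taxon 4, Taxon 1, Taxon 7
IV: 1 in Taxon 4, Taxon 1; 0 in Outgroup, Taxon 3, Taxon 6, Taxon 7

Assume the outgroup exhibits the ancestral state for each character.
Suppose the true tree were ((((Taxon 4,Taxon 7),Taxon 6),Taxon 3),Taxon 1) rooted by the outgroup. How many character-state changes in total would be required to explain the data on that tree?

Map each character onto ((((Taxon 4,Taxon 7),Taxon 6),Taxon 3),Taxon 1) (rooted by Outgroup) and count the minimum state changes it requires (Fitch parsimony):
I: 2; II: 1; III: 2; IV: 2.
Total tree length = 7.

7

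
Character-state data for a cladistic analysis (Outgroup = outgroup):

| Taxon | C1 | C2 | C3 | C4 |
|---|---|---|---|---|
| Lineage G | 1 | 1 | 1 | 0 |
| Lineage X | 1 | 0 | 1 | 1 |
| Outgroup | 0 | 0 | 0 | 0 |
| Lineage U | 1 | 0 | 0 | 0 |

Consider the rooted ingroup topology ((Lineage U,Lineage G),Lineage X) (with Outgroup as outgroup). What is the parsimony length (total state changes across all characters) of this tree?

Map each character onto ((Lineage U,Lineage G),Lineage X) (rooted by Outgroup) and count the minimum state changes it requires (Fitch parsimony):
C1: 1; C2: 1; C3: 2; C4: 1.
Total tree length = 5.

5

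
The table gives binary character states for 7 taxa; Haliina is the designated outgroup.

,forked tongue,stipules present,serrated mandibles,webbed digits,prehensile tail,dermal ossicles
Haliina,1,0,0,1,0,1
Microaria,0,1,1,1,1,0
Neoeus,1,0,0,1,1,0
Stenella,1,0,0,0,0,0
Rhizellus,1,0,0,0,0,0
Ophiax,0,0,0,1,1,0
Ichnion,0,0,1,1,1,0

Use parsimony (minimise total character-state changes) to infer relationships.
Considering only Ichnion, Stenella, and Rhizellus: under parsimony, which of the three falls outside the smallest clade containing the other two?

Character polarity is set by the outgroup: the derived state is whichever differs from the outgroup's state, so for forked tongue, webbed digits, dermal ossicles the derived state is '0', and for the remaining characters it is '1'.
Only Ichnion, Microaria, and Ophiax show the derived state '0' for forked tongue, supporting them as a clade.
stipules present: derived state '1' in Microaria only — an autapomorphy, so it tells us nothing about relationships among taxa.
Only Ichnion and Microaria show the derived state '1' for serrated mandibles, supporting them as a clade.
webbed digits: derived state '0' in Rhizellus and Stenella only — synapomorphy for {Rhizellus, Stenella}.
prehensile tail (derived state '1') is shared by Ichnion, Microaria, Neoeus, and Ophiax — a synapomorphy uniting that clade.
dermal ossicles (derived state '0') is shared by all ingroup taxa — unites the whole ingroup.
Most parsimonious ingroup topology: ((((Microaria,Ichnion),Ophiax),Neoeus),(Stenella,Rhizellus)).
Rhizellus and Stenella share a more recent common ancestor with each other than either does with Ichnion, so Ichnion is the least closely related of the three.

Ichnion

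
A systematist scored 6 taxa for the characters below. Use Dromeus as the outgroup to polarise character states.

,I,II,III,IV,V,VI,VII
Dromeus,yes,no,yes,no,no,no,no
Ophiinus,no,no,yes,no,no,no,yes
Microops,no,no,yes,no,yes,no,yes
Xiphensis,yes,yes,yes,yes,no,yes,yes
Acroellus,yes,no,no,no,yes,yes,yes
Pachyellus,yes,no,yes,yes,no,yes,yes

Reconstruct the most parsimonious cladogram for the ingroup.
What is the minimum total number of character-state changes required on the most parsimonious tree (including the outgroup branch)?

Character polarity is set by the outgroup: the derived state is whichever differs from the outgroup's state, so for I, III the derived state is 'no', and for the remaining characters it is 'yes'.
Only Microops and Ophiinus show the derived state 'no' for I, supporting them as a clade.
II: derived state 'yes' in Xiphensis only — an autapomorphy, so it tells us nothing about relationships among taxa.
III: derived state 'no' in Acroellus only — an autapomorphy, so it tells us nothing about relationships among taxa.
IV (derived state 'yes') is shared by Pachyellus and Xiphensis — a synapomorphy uniting that clade.
V (state 'yes') occurs in Acroellus and Microops but conflicts with the nesting implied by the other characters — most parsimoniously interpreted as homoplasy.
VI: derived state 'yes' in Acroellus, Pachyellus, and Xiphensis only — synapomorphy for {Acroellus, Pachyellus, Xiphensis}.
All ingroup taxa share the derived state 'yes' for VII; it defines the ingroup but does not resolve relationships within it.
Most parsimonious ingroup topology: ((Ophiinus,Microops),((Xiphensis,Pachyellus),Acroellus)).
Changes per character on this tree: I: 1; II: 1; III: 1; IV: 1; V: 2; VI: 1; VII: 1.
Total = 8.

8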